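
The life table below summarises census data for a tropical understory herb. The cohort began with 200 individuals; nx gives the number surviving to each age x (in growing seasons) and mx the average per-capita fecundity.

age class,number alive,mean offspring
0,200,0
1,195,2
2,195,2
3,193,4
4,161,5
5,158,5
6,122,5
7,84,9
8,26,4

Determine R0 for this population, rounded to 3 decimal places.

lx = nx/n0 = nx/200: 1, 0.975, 0.975, 0.965, 0.805, 0.79, 0.61, 0.42, 0.13
lx·mx by age: 0, 1.95, 1.95, 3.86, 4.025, 3.95, 3.05, 3.78, 0.52
R0 = Σ lx·mx = 23.085 → 23.085

23.085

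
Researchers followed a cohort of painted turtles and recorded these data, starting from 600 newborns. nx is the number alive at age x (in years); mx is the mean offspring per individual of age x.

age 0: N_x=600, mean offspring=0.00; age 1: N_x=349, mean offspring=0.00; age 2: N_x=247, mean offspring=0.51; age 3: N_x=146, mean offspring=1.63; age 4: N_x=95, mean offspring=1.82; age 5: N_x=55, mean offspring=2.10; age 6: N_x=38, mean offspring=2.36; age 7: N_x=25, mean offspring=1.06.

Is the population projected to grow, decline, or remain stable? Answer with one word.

lx = nx/n0 = nx/600: 1, 0.58167…, 0.41167…, 0.24333…, 0.15833…, 0.09167…, 0.06333…, 0.04167…
R0 = Σ lx·mx = 0 + 0 + 0.20995… + 0.396633… + 0.288167… + 0.1925… + 0.149467… + 0.044167… = 1.280883…
R0 > 1, so the population is growing.

growing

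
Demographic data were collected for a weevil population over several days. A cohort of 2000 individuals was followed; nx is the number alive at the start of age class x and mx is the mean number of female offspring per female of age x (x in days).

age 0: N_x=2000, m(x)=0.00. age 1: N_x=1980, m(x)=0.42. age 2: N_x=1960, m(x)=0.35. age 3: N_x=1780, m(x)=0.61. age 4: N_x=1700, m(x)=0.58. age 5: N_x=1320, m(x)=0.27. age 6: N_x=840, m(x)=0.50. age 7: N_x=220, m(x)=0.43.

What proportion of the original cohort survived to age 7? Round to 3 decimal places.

l_7 = n_7/n_0 = 220/2000 = 0.11 → 0.110

0.110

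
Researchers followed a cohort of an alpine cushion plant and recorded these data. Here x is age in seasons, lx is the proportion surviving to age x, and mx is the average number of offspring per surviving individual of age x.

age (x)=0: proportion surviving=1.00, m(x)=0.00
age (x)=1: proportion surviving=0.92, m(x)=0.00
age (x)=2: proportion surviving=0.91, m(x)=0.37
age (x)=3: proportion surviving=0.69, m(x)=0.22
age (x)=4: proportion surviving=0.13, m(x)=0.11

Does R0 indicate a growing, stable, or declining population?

R0 = Σ lx·mx = 0 + 0 + 0.3367 + 0.1518 + 0.0143 = 0.5028
R0 < 1, so the population is declining.

declining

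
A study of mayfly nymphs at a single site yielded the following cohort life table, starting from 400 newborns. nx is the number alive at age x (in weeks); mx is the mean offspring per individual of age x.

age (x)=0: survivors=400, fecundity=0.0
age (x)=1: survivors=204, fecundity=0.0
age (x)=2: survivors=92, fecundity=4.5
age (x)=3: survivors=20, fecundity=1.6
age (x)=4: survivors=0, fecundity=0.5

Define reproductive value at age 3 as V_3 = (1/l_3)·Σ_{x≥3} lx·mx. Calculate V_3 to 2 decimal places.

1.60

lx = nx/n0 = nx/400: 1, 0.51, 0.23, 0.05, 0
lx·mx for x ≥ 3: 0.08, 0 → sum = 0.08
V_3 = 0.08 / l_3 = 0.08 / 0.05 = 1.6 → 1.60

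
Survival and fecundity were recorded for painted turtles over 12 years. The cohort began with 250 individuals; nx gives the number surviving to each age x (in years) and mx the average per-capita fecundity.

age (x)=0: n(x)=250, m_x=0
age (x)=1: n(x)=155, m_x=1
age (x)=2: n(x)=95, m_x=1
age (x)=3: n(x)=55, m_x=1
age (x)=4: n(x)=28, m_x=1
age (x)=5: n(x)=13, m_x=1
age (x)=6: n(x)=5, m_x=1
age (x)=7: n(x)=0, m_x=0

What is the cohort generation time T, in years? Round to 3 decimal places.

lx = nx/n0 = nx/250: 1, 0.62, 0.38, 0.22, 0.112, 0.052, 0.02, 0
lx·mx: 0, 0.62, 0.38, 0.22, 0.112, 0.052, 0.02, 0 → R0 = 1.404
x·lx·mx: 0, 0.62, 0.76, 0.66, 0.448, 0.26, 0.12, 0 → Σ = 2.868
T = 2.868 / 1.404 = 2.042735… → 2.043

2.043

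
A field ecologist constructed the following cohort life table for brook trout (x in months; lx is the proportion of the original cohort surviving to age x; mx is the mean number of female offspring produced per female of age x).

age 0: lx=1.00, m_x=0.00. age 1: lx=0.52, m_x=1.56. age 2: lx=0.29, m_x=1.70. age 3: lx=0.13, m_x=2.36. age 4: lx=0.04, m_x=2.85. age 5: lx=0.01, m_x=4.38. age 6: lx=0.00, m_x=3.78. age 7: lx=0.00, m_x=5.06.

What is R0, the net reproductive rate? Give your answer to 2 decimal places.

1.77

lx·mx by age: 0, 0.8112, 0.493, 0.3068, 0.114, 0.0438, 0, 0
R0 = Σ lx·mx = 1.7688 → 1.77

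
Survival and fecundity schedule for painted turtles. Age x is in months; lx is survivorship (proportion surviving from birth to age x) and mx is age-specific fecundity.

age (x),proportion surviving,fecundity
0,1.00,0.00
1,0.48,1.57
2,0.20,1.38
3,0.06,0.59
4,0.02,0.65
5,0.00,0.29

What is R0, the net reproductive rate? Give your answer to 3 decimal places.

lx·mx by age: 0, 0.7536, 0.276, 0.0354, 0.013, 0
R0 = Σ lx·mx = 1.078 → 1.078

1.078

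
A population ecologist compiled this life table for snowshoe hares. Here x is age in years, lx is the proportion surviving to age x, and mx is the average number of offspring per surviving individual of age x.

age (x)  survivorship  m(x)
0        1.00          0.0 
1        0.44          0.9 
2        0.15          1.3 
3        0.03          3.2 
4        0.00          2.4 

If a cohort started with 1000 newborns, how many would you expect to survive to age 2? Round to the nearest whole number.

150

Expected survivors = N0 · l_2 = 1000 × 0.15 = 150 → 150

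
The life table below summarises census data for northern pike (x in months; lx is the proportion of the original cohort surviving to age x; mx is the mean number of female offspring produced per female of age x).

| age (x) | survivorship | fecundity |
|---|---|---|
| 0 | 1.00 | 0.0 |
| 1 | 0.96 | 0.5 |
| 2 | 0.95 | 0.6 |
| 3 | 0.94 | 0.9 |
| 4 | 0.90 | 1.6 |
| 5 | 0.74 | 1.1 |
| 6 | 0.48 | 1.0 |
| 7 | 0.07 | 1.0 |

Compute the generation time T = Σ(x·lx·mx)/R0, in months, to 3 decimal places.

lx·mx: 0, 0.48, 0.57, 0.846, 1.44, 0.814, 0.48, 0.07 → R0 = 4.7
x·lx·mx: 0, 0.48, 1.14, 2.538, 5.76, 4.07, 2.88, 0.49 → Σ = 17.358
T = 17.358 / 4.7 = 3.693191… → 3.693

3.693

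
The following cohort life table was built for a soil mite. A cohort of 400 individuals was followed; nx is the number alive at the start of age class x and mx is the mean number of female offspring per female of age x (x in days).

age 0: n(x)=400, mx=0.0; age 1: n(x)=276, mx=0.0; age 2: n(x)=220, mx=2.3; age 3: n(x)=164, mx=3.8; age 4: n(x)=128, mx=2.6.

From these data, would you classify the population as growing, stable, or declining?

growing

lx = nx/n0 = nx/400: 1, 0.69, 0.55, 0.41, 0.32
R0 = Σ lx·mx = 0 + 0 + 1.265 + 1.558 + 0.832 = 3.655
R0 > 1, so the population is growing.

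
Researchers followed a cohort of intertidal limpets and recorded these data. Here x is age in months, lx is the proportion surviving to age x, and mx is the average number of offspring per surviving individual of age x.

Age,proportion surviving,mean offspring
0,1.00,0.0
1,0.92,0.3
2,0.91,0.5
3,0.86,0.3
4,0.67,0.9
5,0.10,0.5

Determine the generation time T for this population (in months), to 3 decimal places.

2.815

lx·mx: 0, 0.276, 0.455, 0.258, 0.603, 0.05 → R0 = 1.642
x·lx·mx: 0, 0.276, 0.91, 0.774, 2.412, 0.25 → Σ = 4.622
T = 4.622 / 1.642 = 2.81486… → 2.815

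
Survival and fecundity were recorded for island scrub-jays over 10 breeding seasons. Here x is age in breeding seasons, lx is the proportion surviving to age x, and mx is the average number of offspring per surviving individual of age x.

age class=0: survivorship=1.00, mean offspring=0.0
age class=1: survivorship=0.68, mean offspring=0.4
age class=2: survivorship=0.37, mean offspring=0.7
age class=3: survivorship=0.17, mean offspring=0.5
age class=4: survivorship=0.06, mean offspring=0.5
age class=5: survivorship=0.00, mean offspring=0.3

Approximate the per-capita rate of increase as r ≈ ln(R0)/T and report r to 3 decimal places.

-0.242

R0 = Σ lx·mx = 0 + 0.272 + 0.259 + 0.085 + 0.03 + 0 = 0.646
Σ x·lx·mx = 1.165; T = 1.165/0.646 = 1.80341…
r ≈ ln(R0)/T = ln(0.646)/1.80341… = -0.24229… → -0.242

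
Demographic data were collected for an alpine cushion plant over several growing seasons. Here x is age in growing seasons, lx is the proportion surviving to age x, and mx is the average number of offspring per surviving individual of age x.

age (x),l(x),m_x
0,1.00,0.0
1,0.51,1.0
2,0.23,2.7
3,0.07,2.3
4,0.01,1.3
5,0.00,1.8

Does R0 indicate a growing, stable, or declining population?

R0 = Σ lx·mx = 0 + 0.51 + 0.621 + 0.161 + 0.013 + 0 = 1.305
R0 > 1, so the population is growing.

growing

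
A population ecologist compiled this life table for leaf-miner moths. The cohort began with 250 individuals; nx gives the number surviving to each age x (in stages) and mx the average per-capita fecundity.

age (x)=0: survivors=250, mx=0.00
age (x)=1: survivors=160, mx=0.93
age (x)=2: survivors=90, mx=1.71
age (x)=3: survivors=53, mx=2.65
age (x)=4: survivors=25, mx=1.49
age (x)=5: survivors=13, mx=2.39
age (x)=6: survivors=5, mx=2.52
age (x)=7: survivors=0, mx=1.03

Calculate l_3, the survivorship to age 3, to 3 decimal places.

0.212

l_3 = n_3/n_0 = 53/250 = 0.212 → 0.212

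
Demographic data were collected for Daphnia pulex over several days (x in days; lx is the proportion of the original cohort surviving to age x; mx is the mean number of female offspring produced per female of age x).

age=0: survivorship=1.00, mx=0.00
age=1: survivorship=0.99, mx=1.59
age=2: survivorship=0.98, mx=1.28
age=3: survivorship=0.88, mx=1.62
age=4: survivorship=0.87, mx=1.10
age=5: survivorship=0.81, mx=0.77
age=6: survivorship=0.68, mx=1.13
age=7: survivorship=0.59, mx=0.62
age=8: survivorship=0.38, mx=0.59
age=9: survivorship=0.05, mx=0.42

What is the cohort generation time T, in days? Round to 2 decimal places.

lx·mx: 0, 1.5741, 1.2544, 1.4256, 0.957, 0.6237, 0.7684, 0.3658, 0.2242, 0.021 → R0 = 7.2142
x·lx·mx: 0, 1.5741, 2.5088, 4.2768, 3.828, 3.1185, 4.6104, 2.5606, 1.7936, 0.189 → Σ = 24.4598
T = 24.4598 / 7.2142 = 3.390508… → 3.39

3.39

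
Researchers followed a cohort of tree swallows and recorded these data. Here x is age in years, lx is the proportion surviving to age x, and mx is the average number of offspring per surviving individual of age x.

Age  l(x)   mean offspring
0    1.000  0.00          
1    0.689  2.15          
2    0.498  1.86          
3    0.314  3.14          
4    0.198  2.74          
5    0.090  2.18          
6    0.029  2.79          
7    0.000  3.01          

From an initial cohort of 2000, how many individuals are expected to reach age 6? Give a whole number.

Expected survivors = N0 · l_6 = 2000 × 0.029 = 58 → 58

58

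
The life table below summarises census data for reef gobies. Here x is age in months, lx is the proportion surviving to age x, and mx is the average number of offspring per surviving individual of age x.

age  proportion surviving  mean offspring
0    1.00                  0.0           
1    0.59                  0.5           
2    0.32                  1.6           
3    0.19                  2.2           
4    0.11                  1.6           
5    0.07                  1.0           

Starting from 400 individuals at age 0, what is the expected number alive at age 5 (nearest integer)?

28

Expected survivors = N0 · l_5 = 400 × 0.07 = 28 → 28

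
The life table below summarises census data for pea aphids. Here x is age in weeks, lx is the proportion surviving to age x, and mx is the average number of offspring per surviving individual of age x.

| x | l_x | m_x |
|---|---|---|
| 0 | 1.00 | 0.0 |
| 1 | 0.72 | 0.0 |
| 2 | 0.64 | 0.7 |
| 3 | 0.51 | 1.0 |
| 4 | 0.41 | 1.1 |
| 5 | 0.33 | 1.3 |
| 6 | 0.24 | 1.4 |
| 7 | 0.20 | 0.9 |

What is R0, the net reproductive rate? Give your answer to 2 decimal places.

lx·mx by age: 0, 0, 0.448, 0.51, 0.451, 0.429, 0.336, 0.18
R0 = Σ lx·mx = 2.354 → 2.35

2.35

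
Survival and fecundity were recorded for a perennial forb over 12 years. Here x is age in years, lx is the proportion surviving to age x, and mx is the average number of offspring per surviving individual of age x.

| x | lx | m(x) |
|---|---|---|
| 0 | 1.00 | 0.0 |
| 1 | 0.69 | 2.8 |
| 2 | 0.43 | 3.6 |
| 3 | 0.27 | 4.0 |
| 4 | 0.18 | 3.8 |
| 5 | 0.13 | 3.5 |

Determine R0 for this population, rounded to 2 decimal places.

5.70

lx·mx by age: 0, 1.932, 1.548, 1.08, 0.684, 0.455
R0 = Σ lx·mx = 5.699 → 5.70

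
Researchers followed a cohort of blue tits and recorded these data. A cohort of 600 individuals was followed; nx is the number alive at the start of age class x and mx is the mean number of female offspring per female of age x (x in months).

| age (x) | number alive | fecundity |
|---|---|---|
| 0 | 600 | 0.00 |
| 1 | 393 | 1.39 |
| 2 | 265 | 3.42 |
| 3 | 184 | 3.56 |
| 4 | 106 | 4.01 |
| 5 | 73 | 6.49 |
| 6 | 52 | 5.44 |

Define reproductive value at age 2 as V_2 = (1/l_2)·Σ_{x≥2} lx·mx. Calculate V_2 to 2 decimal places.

lx = nx/n0 = nx/600: 1, 0.655, 0.44167…, 0.30667…, 0.17667…, 0.12167…, 0.08667…
lx·mx for x ≥ 2: 1.5105…, 1.091733…, 0.708433…, 0.789617…, 0.471467… → sum = 4.57175…
V_2 = 4.57175… / l_2 = 4.57175… / 0.441667… = 10.351132… → 10.35

10.35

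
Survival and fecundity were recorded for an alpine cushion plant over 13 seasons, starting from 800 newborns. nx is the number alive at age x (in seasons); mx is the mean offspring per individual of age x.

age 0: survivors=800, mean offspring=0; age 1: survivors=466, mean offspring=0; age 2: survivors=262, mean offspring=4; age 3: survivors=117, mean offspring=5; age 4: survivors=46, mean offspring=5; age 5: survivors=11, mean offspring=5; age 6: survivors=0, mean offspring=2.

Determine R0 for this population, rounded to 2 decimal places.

2.40

lx = nx/n0 = nx/800: 1, 0.5825, 0.3275, 0.14625, 0.0575, 0.01375, 0
lx·mx by age: 0, 0, 1.31, 0.73125, 0.2875, 0.06875, 0
R0 = Σ lx·mx = 2.3975 → 2.40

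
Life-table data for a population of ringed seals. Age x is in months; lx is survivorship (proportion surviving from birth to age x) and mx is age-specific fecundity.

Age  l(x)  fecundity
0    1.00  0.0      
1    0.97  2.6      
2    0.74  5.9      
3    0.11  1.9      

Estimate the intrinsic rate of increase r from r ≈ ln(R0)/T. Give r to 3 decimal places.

R0 = Σ lx·mx = 0 + 2.522 + 4.366 + 0.209 = 7.097
Σ x·lx·mx = 11.881; T = 11.881/7.097 = 1.67409…
r ≈ ln(R0)/T = ln(7.097)/1.67409… = 1.17059… → 1.171

1.171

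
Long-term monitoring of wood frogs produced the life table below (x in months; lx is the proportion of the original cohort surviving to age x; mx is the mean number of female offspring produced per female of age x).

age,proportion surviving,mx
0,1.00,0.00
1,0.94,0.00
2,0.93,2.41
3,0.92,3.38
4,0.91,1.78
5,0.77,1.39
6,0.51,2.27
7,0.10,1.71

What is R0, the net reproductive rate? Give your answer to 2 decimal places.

lx·mx by age: 0, 0, 2.2413, 3.1096, 1.6198, 1.0703, 1.1577, 0.171
R0 = Σ lx·mx = 9.3697 → 9.37

9.37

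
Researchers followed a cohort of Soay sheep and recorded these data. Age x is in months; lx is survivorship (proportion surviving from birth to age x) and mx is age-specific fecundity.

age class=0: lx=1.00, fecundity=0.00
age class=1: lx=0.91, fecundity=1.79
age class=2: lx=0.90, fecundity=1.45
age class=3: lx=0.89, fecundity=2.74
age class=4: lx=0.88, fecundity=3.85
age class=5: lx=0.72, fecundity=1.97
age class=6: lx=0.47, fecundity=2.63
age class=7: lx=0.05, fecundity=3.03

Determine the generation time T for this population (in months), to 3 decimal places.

lx·mx: 0, 1.6289, 1.305, 2.4386, 3.388, 1.4184, 1.2361, 0.1515 → R0 = 11.5665
x·lx·mx: 0, 1.6289, 2.61, 7.3158, 13.552, 7.092, 7.4166, 1.0605 → Σ = 40.6758
T = 40.6758 / 11.5665 = 3.51669… → 3.517

3.517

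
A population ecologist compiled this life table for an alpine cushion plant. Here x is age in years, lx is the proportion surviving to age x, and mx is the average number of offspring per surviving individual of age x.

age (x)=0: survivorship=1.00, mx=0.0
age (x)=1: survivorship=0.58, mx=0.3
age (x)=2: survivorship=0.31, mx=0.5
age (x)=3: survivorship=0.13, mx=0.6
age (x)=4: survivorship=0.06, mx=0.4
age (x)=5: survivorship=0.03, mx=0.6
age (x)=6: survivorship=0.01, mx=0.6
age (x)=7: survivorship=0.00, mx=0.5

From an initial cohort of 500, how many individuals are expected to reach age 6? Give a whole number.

5

Expected survivors = N0 · l_6 = 500 × 0.01 = 5 → 5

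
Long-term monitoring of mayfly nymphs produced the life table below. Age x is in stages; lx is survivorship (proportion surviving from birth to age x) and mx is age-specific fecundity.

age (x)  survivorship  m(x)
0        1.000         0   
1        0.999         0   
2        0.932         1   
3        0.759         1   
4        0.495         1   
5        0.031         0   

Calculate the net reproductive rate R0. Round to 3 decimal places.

2.186

lx·mx by age: 0, 0, 0.932, 0.759, 0.495, 0
R0 = Σ lx·mx = 2.186 → 2.186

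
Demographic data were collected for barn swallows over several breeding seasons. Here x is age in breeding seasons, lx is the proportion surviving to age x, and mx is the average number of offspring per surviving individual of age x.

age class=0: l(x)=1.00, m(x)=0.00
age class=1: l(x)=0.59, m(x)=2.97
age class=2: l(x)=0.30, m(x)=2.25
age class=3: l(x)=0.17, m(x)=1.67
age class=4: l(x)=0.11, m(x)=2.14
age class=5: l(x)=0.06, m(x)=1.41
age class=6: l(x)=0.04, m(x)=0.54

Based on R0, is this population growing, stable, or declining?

growing

R0 = Σ lx·mx = 0 + 1.7523 + 0.675 + 0.2839 + 0.2354 + 0.0846 + 0.0216 = 3.0528
R0 > 1, so the population is growing.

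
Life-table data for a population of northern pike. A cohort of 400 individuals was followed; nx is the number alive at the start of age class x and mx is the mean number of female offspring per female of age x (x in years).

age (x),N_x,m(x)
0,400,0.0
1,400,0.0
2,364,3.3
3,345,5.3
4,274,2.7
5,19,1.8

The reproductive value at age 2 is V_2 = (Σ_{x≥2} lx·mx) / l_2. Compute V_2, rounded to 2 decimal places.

lx = nx/n0 = nx/400: 1, 1, 0.91, 0.8625, 0.685, 0.0475
lx·mx for x ≥ 2: 3.003, 4.57125, 1.8495, 0.0855 → sum = 9.50925
V_2 = 9.50925 / l_2 = 9.50925 / 0.91 = 10.449725… → 10.45

10.45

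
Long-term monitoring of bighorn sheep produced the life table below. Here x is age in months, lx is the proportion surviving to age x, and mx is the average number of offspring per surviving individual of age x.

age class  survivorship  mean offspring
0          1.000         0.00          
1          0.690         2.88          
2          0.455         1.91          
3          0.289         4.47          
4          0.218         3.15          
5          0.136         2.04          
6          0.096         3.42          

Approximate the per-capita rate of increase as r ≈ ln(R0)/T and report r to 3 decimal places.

0.672

R0 = Σ lx·mx = 0 + 1.9872 + 0.86905 + 1.29183 + 0.6867 + 0.27744 + 0.32832 = 5.44054
Σ x·lx·mx = 13.70471; T = 13.70471/5.44054 = 2.519…
r ≈ ln(R0)/T = ln(5.44054)/2.519… = 0.67244… → 0.672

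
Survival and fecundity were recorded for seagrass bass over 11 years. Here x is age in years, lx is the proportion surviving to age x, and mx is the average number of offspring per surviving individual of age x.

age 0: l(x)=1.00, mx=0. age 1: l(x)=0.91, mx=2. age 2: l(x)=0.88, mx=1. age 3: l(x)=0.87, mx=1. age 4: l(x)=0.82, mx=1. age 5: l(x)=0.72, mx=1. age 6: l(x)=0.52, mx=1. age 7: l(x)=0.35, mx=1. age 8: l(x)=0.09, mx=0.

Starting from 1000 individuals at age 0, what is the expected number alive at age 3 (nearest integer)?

870

Expected survivors = N0 · l_3 = 1000 × 0.87 = 870 → 870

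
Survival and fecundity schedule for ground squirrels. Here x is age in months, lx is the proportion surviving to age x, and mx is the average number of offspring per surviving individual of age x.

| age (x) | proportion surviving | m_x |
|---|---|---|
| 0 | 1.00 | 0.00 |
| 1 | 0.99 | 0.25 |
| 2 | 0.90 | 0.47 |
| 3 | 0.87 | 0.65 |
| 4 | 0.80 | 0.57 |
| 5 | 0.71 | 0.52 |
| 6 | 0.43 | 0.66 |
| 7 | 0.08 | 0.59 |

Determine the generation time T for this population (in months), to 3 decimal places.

lx·mx: 0, 0.2475, 0.423, 0.5655, 0.456, 0.3692, 0.2838, 0.0472 → R0 = 2.3922
x·lx·mx: 0, 0.2475, 0.846, 1.6965, 1.824, 1.846, 1.7028, 0.3304 → Σ = 8.4932
T = 8.4932 / 2.3922 = 3.550372… → 3.550

3.550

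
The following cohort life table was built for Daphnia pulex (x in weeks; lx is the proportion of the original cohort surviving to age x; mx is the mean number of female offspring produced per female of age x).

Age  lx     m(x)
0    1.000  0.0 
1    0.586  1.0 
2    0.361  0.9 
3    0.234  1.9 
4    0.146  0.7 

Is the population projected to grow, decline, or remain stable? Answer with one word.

R0 = Σ lx·mx = 0 + 0.586 + 0.3249 + 0.4446 + 0.1022 = 1.4577
R0 > 1, so the population is growing.

growing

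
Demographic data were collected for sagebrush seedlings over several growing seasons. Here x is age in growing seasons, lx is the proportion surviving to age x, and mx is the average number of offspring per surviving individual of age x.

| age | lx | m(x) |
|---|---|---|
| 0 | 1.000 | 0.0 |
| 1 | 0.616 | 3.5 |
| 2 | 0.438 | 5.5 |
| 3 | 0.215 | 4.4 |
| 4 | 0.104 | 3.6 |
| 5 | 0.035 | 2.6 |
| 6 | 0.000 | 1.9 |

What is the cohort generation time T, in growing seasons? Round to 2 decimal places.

1.97

lx·mx: 0, 2.156, 2.409, 0.946, 0.3744, 0.091, 0 → R0 = 5.9764
x·lx·mx: 0, 2.156, 4.818, 2.838, 1.4976, 0.455, 0 → Σ = 11.7646
T = 11.7646 / 5.9764 = 1.968509… → 1.97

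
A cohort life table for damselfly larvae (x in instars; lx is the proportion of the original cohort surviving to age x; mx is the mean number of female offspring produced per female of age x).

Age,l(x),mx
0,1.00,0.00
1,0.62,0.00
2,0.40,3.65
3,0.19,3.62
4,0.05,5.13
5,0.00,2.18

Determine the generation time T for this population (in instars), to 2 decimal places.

lx·mx: 0, 0, 1.46, 0.6878, 0.2565, 0 → R0 = 2.4043
x·lx·mx: 0, 0, 2.92, 2.0634, 1.026, 0 → Σ = 6.0094
T = 6.0094 / 2.4043 = 2.499439… → 2.50

2.50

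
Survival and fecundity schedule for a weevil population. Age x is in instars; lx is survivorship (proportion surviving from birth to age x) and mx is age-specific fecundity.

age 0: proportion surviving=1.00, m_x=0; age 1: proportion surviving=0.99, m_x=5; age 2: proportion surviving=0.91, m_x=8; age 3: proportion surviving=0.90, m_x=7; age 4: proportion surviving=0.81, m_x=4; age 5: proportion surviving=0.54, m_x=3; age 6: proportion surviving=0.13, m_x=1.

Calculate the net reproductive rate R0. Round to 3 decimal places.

23.520

lx·mx by age: 0, 4.95, 7.28, 6.3, 3.24, 1.62, 0.13
R0 = Σ lx·mx = 23.52 → 23.520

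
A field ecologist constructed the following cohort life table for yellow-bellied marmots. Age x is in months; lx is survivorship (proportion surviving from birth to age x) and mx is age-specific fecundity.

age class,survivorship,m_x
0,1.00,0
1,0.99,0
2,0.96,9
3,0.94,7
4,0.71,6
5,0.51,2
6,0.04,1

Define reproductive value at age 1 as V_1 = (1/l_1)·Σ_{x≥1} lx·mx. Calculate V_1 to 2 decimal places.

lx·mx for x ≥ 1: 0, 8.64, 6.58, 4.26, 1.02, 0.04 → sum = 20.54
V_1 = 20.54 / l_1 = 20.54 / 0.99 = 20.747475… → 20.75

20.75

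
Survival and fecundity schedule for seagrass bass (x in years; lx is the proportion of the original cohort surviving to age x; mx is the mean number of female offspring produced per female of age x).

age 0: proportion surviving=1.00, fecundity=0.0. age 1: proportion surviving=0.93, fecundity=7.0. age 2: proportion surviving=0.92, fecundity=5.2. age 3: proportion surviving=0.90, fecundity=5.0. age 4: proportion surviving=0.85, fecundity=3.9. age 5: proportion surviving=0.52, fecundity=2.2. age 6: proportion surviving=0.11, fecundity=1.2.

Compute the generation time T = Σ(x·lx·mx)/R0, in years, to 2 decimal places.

lx·mx: 0, 6.51, 4.784, 4.5, 3.315, 1.144, 0.132 → R0 = 20.385
x·lx·mx: 0, 6.51, 9.568, 13.5, 13.26, 5.72, 0.792 → Σ = 49.35
T = 49.35 / 20.385 = 2.420898… → 2.42

2.42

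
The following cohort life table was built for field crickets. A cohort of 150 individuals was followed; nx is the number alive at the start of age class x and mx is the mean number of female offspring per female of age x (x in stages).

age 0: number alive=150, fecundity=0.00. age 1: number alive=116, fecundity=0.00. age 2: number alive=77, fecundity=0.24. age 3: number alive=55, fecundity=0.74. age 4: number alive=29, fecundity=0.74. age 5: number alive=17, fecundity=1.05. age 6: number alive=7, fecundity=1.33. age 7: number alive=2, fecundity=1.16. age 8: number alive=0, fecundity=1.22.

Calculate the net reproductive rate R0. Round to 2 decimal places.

0.73

lx = nx/n0 = nx/150: 1, 0.77333…, 0.51333…, 0.36667…, 0.19333…, 0.11333…, 0.04667…, 0.01333…, 0
lx·mx by age: 0, 0, 0.1232…, 0.271333…, 0.143067…, 0.119…, 0.062067…, 0.015467…, 0
R0 = Σ lx·mx = 0.734133… → 0.73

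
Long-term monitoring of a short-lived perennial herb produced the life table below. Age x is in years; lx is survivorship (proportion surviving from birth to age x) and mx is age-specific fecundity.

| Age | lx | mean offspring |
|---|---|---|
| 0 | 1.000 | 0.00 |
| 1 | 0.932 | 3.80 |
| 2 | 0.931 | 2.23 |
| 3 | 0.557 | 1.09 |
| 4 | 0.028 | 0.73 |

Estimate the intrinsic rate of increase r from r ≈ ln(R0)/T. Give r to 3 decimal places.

R0 = Σ lx·mx = 0 + 3.5416 + 2.07613 + 0.60713 + 0.02044 = 6.2453
Σ x·lx·mx = 9.59701; T = 9.59701/6.2453 = 1.53668…
r ≈ ln(R0)/T = ln(6.2453)/1.53668… = 1.19207… → 1.192

1.192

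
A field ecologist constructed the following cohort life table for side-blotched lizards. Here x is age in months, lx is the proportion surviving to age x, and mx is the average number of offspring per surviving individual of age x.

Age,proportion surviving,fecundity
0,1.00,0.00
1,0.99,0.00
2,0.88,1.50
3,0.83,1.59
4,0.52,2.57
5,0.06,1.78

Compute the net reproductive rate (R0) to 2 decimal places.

lx·mx by age: 0, 0, 1.32, 1.3197, 1.3364, 0.1068
R0 = Σ lx·mx = 4.0829 → 4.08

4.08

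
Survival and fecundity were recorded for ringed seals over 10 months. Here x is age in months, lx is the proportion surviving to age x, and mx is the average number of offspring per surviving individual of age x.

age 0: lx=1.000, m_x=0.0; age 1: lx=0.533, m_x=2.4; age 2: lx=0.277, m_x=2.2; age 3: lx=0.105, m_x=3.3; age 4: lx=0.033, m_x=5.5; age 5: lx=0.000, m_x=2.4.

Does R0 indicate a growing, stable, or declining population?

growing

R0 = Σ lx·mx = 0 + 1.2792 + 0.6094 + 0.3465 + 0.1815 + 0 = 2.4166
R0 > 1, so the population is growing.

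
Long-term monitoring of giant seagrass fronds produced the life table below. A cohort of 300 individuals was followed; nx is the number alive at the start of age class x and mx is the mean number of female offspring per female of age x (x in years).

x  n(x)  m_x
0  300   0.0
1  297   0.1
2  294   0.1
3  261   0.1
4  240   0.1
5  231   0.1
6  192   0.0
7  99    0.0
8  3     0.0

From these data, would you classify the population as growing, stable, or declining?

declining

lx = nx/n0 = nx/300: 1, 0.99, 0.98, 0.87, 0.8, 0.77, 0.64, 0.33, 0.01
R0 = Σ lx·mx = 0 + 0.099 + 0.098 + 0.087 + 0.08 + 0.077 + 0 + 0 + 0 = 0.441
R0 < 1, so the population is declining.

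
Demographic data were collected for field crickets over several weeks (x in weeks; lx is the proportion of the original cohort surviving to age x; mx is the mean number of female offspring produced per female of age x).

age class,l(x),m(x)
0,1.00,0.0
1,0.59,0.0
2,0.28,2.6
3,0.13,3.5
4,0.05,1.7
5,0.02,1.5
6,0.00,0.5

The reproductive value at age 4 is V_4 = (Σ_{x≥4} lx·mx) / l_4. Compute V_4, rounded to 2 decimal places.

lx·mx for x ≥ 4: 0.085, 0.03, 0 → sum = 0.115
V_4 = 0.115 / l_4 = 0.115 / 0.05 = 2.3 → 2.30

2.30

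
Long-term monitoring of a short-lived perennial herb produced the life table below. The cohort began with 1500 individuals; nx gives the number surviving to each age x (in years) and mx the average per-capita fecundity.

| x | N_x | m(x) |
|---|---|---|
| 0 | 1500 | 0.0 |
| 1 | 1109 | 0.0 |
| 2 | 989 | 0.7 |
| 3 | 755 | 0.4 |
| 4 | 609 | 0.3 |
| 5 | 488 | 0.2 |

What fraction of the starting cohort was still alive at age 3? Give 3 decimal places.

0.503

l_3 = n_3/n_0 = 755/1500 = 0.503333… → 0.503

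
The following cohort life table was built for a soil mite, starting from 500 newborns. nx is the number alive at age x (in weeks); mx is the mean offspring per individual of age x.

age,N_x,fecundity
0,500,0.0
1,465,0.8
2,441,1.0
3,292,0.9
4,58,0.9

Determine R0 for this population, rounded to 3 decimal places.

2.256

lx = nx/n0 = nx/500: 1, 0.93, 0.882, 0.584, 0.116
lx·mx by age: 0, 0.744, 0.882, 0.5256, 0.1044
R0 = Σ lx·mx = 2.256 → 2.256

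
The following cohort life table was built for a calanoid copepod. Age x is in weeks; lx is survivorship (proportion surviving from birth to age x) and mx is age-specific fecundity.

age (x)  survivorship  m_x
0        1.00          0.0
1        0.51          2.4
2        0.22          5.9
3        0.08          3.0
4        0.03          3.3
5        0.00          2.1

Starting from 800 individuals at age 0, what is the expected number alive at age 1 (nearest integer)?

Expected survivors = N0 · l_1 = 800 × 0.51 = 408 → 408

408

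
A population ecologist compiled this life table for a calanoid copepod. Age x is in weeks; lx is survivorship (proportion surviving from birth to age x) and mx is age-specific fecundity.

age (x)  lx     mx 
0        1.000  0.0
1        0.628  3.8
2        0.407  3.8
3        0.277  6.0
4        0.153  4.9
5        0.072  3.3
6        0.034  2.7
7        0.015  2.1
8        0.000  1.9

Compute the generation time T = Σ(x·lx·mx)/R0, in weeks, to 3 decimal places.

2.300

lx·mx: 0, 2.3864, 1.5466, 1.662, 0.7497, 0.2376, 0.0918, 0.0315, 0 → R0 = 6.7056
x·lx·mx: 0, 2.3864, 3.0932, 4.986, 2.9988, 1.188, 0.5508, 0.2205, 0 → Σ = 15.4237
T = 15.4237 / 6.7056 = 2.300122… → 2.300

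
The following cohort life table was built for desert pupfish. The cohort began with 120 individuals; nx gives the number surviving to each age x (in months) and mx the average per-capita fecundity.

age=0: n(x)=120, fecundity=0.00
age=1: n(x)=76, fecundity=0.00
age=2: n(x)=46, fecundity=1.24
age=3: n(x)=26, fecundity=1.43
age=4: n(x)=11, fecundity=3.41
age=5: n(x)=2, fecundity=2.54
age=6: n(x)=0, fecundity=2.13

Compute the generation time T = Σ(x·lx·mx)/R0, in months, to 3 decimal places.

lx = nx/n0 = nx/120: 1, 0.63333…, 0.38333…, 0.21667…, 0.09167…, 0.01667…, 0
lx·mx: 0, 0, 0.475333…, 0.309833…, 0.312583…, 0.042333…, 0 → R0 = 1.140083…
x·lx·mx: 0, 0, 0.950667…, 0.9295…, 1.250333…, 0.211667…, 0 → Σ = 3.342167…
T = 3.342167… / 1.140083… = 2.931511… → 2.932

2.932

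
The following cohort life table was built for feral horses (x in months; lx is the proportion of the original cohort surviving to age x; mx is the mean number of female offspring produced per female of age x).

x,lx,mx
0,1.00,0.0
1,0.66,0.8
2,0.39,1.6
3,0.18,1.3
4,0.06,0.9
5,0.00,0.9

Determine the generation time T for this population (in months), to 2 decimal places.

1.87

lx·mx: 0, 0.528, 0.624, 0.234, 0.054, 0 → R0 = 1.44
x·lx·mx: 0, 0.528, 1.248, 0.702, 0.216, 0 → Σ = 2.694
T = 2.694 / 1.44 = 1.870833… → 1.87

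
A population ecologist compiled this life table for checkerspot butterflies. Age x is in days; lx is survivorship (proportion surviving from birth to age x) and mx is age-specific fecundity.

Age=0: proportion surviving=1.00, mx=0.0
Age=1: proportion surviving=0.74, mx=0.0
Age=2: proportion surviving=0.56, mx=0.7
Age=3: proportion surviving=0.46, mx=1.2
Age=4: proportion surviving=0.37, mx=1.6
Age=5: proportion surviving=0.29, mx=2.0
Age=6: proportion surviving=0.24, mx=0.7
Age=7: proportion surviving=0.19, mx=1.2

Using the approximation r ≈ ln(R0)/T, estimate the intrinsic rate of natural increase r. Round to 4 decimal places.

R0 = Σ lx·mx = 0 + 0 + 0.392 + 0.552 + 0.592 + 0.58 + 0.168 + 0.228 = 2.512
Σ x·lx·mx = 10.312; T = 10.312/2.512 = 4.1051…
r ≈ ln(R0)/T = ln(2.512)/4.1051… = 0.224375… → 0.2244

0.2244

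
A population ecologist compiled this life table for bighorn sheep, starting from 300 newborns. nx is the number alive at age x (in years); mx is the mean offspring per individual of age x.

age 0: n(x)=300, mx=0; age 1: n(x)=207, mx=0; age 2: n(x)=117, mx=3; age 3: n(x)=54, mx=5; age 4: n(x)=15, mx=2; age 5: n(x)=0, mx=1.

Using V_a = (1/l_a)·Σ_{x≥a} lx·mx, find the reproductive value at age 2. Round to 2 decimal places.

5.56

lx = nx/n0 = nx/300: 1, 0.69, 0.39, 0.18, 0.05, 0
lx·mx for x ≥ 2: 1.17, 0.9, 0.1, 0 → sum = 2.17
V_2 = 2.17 / l_2 = 2.17 / 0.39 = 5.564103… → 5.56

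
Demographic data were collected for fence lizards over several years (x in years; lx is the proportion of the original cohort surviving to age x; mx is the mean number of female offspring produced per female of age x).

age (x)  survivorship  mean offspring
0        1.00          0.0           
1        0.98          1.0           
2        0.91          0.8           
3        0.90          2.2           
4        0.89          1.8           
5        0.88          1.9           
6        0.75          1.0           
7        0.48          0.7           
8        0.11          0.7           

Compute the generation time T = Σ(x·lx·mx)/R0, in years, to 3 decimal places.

lx·mx: 0, 0.98, 0.728, 1.98, 1.602, 1.672, 0.75, 0.336, 0.077 → R0 = 8.125
x·lx·mx: 0, 0.98, 1.456, 5.94, 6.408, 8.36, 4.5, 2.352, 0.616 → Σ = 30.612
T = 30.612 / 8.125 = 3.767631… → 3.768

3.768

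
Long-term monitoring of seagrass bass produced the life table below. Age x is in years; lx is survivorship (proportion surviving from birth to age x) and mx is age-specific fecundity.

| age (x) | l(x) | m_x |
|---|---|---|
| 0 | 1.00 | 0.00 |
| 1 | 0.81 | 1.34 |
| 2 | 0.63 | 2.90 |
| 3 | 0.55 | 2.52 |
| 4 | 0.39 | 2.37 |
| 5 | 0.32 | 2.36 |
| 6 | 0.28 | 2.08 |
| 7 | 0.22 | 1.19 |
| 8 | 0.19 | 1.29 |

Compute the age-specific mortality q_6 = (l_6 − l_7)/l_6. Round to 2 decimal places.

0.21

q_6 = (l_6 − l_7) / l_6 = (0.28 − 0.22) / 0.28
     = 0.06 / 0.28 = 0.214286… → 0.21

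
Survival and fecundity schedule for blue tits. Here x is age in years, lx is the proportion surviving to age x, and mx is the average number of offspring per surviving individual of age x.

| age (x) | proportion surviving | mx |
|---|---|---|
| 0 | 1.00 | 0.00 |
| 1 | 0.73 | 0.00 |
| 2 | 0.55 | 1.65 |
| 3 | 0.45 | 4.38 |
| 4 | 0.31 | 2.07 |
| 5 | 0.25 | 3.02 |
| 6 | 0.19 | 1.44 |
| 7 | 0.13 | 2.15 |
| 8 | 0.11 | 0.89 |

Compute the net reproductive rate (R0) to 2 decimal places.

lx·mx by age: 0, 0, 0.9075, 1.971, 0.6417, 0.755, 0.2736, 0.2795, 0.0979
R0 = Σ lx·mx = 4.9262 → 4.93

4.93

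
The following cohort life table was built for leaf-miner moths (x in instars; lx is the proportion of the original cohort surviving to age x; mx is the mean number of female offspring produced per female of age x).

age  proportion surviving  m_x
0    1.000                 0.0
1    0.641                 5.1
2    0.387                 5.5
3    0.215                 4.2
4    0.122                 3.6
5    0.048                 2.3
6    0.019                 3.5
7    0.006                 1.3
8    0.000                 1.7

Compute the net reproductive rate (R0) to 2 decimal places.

6.92

lx·mx by age: 0, 3.2691, 2.1285, 0.903, 0.4392, 0.1104, 0.0665, 0.0078, 0
R0 = Σ lx·mx = 6.9245 → 6.92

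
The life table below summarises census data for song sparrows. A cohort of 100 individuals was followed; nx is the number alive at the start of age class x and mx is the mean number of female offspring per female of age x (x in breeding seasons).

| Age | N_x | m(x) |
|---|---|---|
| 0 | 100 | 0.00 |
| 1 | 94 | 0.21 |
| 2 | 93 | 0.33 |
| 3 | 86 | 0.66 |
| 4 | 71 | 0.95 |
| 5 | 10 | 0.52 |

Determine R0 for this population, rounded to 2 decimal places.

1.80

lx = nx/n0 = nx/100: 1, 0.94, 0.93, 0.86, 0.71, 0.1
lx·mx by age: 0, 0.1974, 0.3069, 0.5676, 0.6745, 0.052
R0 = Σ lx·mx = 1.7984 → 1.80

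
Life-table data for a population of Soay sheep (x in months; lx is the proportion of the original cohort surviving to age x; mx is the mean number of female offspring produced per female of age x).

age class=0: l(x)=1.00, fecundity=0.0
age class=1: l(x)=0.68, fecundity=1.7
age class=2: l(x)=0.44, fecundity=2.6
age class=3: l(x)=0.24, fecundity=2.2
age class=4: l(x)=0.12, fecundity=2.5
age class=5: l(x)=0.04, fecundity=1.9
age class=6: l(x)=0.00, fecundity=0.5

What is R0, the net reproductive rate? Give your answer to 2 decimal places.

lx·mx by age: 0, 1.156, 1.144, 0.528, 0.3, 0.076, 0
R0 = Σ lx·mx = 3.204 → 3.20

3.20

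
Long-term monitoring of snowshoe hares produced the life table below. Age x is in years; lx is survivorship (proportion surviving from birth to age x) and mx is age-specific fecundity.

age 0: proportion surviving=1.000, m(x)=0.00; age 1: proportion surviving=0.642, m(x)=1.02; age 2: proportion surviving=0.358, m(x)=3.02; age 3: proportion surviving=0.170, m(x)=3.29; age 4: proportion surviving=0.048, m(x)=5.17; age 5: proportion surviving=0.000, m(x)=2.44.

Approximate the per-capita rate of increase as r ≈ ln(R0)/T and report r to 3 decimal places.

0.433

R0 = Σ lx·mx = 0 + 0.65484 + 1.08116 + 0.5593 + 0.24816 + 0 = 2.54346
Σ x·lx·mx = 5.4877; T = 5.4877/2.54346 = 2.15757…
r ≈ ln(R0)/T = ln(2.54346)/2.15757… = 0.43267… → 0.433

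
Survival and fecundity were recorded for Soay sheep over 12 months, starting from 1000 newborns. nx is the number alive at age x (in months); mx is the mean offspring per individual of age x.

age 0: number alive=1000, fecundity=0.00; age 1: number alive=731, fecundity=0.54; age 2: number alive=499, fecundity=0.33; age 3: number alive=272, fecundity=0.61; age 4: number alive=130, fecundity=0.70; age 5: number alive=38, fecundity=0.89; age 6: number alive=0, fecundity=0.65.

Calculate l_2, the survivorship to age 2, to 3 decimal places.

l_2 = n_2/n_0 = 499/1000 = 0.499 → 0.499

0.499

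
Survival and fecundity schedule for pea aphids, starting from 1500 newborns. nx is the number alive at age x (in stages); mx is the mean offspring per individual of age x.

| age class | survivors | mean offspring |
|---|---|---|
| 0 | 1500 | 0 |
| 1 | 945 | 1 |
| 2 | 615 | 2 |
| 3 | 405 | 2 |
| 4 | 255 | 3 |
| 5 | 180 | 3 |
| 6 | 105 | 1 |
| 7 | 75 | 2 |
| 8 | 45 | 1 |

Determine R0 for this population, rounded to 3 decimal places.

3.060

lx = nx/n0 = nx/1500: 1, 0.63, 0.41, 0.27, 0.17, 0.12, 0.07, 0.05, 0.03
lx·mx by age: 0, 0.63, 0.82, 0.54, 0.51, 0.36, 0.07, 0.1, 0.03
R0 = Σ lx·mx = 3.06 → 3.060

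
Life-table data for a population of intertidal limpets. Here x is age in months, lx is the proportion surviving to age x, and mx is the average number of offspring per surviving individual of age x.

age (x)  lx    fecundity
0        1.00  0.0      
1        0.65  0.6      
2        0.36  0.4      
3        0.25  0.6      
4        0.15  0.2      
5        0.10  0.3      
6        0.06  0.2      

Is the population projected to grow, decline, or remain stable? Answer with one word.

R0 = Σ lx·mx = 0 + 0.39 + 0.144 + 0.15 + 0.03 + 0.03 + 0.012 = 0.756
R0 < 1, so the population is declining.

declining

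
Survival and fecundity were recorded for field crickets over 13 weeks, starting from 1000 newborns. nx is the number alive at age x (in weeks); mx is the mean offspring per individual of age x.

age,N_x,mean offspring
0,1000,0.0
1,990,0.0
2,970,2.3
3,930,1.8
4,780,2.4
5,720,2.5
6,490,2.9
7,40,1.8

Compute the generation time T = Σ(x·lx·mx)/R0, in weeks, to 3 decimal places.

3.859

lx = nx/n0 = nx/1000: 1, 0.99, 0.97, 0.93, 0.78, 0.72, 0.49, 0.04
lx·mx: 0, 0, 2.231, 1.674, 1.872, 1.8, 1.421, 0.072 → R0 = 9.07
x·lx·mx: 0, 0, 4.462, 5.022, 7.488, 9, 8.526, 0.504 → Σ = 35.002
T = 35.002 / 9.07 = 3.859096… → 3.859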